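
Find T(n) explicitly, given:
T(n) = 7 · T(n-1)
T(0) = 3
Pure geometric recurrence with ratio 7.
By induction T(n) = T(0) · (7)^n = 3 \cdot 7^{n}.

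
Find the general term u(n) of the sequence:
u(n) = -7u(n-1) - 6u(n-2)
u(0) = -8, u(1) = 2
Characteristic equation: x² + 7x + 6 = 0, which factors as (x - (-1))(x - (-6)) = 0.
Roots r₁ = -1, r₂ = -6 (distinct).
General solution: u(n) = A·(-1)^n + B·(-6)^n.
From u(0) = -8: A + B = -8.
From u(1) = 2: -A - 6B = 2.
Solving: A = - \frac{46}{5}, B = \frac{6}{5}.
So u(n) = - \frac{46 \left(-1\right)^{n}}{5} + \frac{6 \left(-6\right)^{n}}{5}.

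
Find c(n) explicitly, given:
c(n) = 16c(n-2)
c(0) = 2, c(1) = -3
Characteristic equation: x² - 16 = 0, which factors as (x - (-4))(x - (4)) = 0.
Roots r₁ = -4, r₂ = 4 (distinct).
General solution: c(n) = A·(-4)^n + B·(4)^n.
From c(0) = 2: A + B = 2.
From c(1) = -3: -4A + 4B = -3.
Solving: A = \frac{11}{8}, B = \frac{5}{8}.
So c(n) = \frac{11 \left(-4\right)^{n}}{8} + \frac{5 \cdot 4^{n}}{8}.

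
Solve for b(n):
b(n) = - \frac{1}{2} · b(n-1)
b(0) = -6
Pure geometric recurrence with ratio - \frac{1}{2}.
By induction b(n) = b(0) · (- \frac{1}{2})^n = - 6 \left(- \frac{1}{2}\right)^{n}.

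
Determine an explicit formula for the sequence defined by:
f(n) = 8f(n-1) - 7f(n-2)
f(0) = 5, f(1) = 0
Characteristic equation: x² - 8x + 7 = 0, which factors as (x - (7))(x - (1)) = 0.
Roots r₁ = 7, r₂ = 1 (distinct).
General solution: f(n) = A·(7)^n + B·(1)^n.
From f(0) = 5: A + B = 5.
From f(1) = 0: 7A + B = 0.
Solving: A = - \frac{5}{6}, B = \frac{35}{6}.
So f(n) = \frac{35}{6} - \frac{5 \cdot 7^{n}}{6}.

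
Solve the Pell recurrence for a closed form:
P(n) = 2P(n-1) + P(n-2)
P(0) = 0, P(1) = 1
This is the Pell sequence.
Characteristic equation: x² - 2x - 1 = 0; roots r₁ = 1 + \sqrt{2}, r₂ = 1 - \sqrt{2}.
General: P(n) = A·r₁^n + B·r₂^n. Solving with P(0)=0, P(1)=1 gives A = \frac{\sqrt{2}}{4}, B = - \frac{\sqrt{2}}{4}.
So P(n) = \frac{\sqrt{2} \left(- \left(1 - \sqrt{2}\right)^{n} + \left(1 + \sqrt{2}\right)^{n}\right)}{4}.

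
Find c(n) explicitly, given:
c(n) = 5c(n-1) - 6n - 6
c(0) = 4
First-order linear with linear forcing.
Homogeneous solution: c_h(n) = A·(5)^n.
Try particular c_p(n) = pn + q. Substituting:
  pn + q = 5(p(n-1) + q) - 6n - 6.
Matching the n-coefficient: p = 5p - 6 ⇒ p = \frac{3}{2}.
Matching constants: q = -5p + 5q - 6 ⇒ q = \frac{27}{8}.
General: c(n) = A·(5)^n + \frac{3 n}{2} + \frac{27}{8}.
Apply c(0) = 4: A + \frac{27}{8} = 4 ⇒ A = \frac{5}{8}.
So c(n) = \frac{5 \cdot 5^{n}}{8} + \frac{3 n}{2} + \frac{27}{8}.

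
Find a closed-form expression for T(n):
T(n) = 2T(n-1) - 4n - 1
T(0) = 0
First-order linear with linear forcing.
Homogeneous solution: T_h(n) = A·(2)^n.
Try particular T_p(n) = pn + q. Substituting:
  pn + q = 2(p(n-1) + q) - 4n - 1.
Matching the n-coefficient: p = 2p - 4 ⇒ p = 4.
Matching constants: q = -2p + 2q - 1 ⇒ q = 9.
General: T(n) = A·(2)^n + 4 n + 9.
Apply T(0) = 0: A + 9 = 0 ⇒ A = -9.
So T(n) = - 9 \cdot 2^{n} + 4 n + 9.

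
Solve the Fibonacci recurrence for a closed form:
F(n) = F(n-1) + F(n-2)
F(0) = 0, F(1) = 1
This is the Fibonacci sequence.
Characteristic equation: x² - x - 1 = 0; roots r₁ = \frac{1}{2} + \frac{\sqrt{5}}{2}, r₂ = \frac{1}{2} - \frac{\sqrt{5}}{2}.
General: F(n) = A·r₁^n + B·r₂^n. Solving with F(0)=0, F(1)=1 gives A = \frac{\sqrt{5}}{5}, B = - \frac{\sqrt{5}}{5}.
So F(n) = \frac{2^{- n} \sqrt{5} \left(- \left(1 - \sqrt{5}\right)^{n} + \left(1 + \sqrt{5}\right)^{n}\right)}{5}.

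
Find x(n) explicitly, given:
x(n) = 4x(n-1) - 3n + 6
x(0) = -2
First-order linear with linear forcing.
Homogeneous solution: x_h(n) = A·(4)^n.
Try particular x_p(n) = pn + q. Substituting:
  pn + q = 4(p(n-1) + q) - 3n + 6.
Matching the n-coefficient: p = 4p - 3 ⇒ p = 1.
Matching constants: q = -4p + 4q + 6 ⇒ q = - \frac{2}{3}.
General: x(n) = A·(4)^n + n - \frac{2}{3}.
Apply x(0) = -2: A - \frac{2}{3} = -2 ⇒ A = - \frac{4}{3}.
So x(n) = - \frac{4 \cdot 4^{n}}{3} + n - \frac{2}{3}.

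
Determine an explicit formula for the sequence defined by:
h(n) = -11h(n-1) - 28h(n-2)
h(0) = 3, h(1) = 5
Characteristic equation: x² + 11x + 28 = 0, which factors as (x - (-7))(x - (-4)) = 0.
Roots r₁ = -7, r₂ = -4 (distinct).
General solution: h(n) = A·(-7)^n + B·(-4)^n.
From h(0) = 3: A + B = 3.
From h(1) = 5: -7A - 4B = 5.
Solving: A = - \frac{17}{3}, B = \frac{26}{3}.
So h(n) = \frac{26 \left(-4\right)^{n}}{3} - \frac{17 \left(-7\right)^{n}}{3}.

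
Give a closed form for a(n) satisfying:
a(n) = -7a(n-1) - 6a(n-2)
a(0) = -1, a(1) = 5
Characteristic equation: x² + 7x + 6 = 0, which factors as (x - (-1))(x - (-6)) = 0.
Roots r₁ = -1, r₂ = -6 (distinct).
General solution: a(n) = A·(-1)^n + B·(-6)^n.
From a(0) = -1: A + B = -1.
From a(1) = 5: -A - 6B = 5.
Solving: A = - \frac{1}{5}, B = - \frac{4}{5}.
So a(n) = - \frac{\left(-1\right)^{n}}{5} - \frac{4 \left(-6\right)^{n}}{5}.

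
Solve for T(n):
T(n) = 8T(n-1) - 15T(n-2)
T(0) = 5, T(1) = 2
Characteristic equation: x² - 8x + 15 = 0, which factors as (x - (3))(x - (5)) = 0.
Roots r₁ = 3, r₂ = 5 (distinct).
General solution: T(n) = A·(3)^n + B·(5)^n.
From T(0) = 5: A + B = 5.
From T(1) = 2: 3A + 5B = 2.
Solving: A = \frac{23}{2}, B = - \frac{13}{2}.
So T(n) = \frac{23 \cdot 3^{n}}{2} - \frac{13 \cdot 5^{n}}{2}.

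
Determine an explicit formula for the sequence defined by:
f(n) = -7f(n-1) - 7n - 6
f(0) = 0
First-order linear with linear forcing.
Homogeneous solution: f_h(n) = A·(-7)^n.
Try particular f_p(n) = pn + q. Substituting:
  pn + q = -7(p(n-1) + q) - 7n - 6.
Matching the n-coefficient: p = -7p - 7 ⇒ p = - \frac{7}{8}.
Matching constants: q = 7p - 7q - 6 ⇒ q = - \frac{97}{64}.
General: f(n) = A·(-7)^n - \frac{7 n}{8} - \frac{97}{64}.
Apply f(0) = 0: A - \frac{97}{64} = 0 ⇒ A = \frac{97}{64}.
So f(n) = \frac{97 \left(-7\right)^{n}}{64} - \frac{7 n}{8} - \frac{97}{64}.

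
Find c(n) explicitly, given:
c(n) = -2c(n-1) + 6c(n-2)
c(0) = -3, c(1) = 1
Characteristic equation: x² + 2x - 6 = 0.
Discriminant Δ = (-2)² + 4·(6) = 28.
Roots r₁,₂ = (-2 ± √28)/2, so r₁ = -1 + \sqrt{7}, r₂ = - \sqrt{7} - 1.
General solution: c(n) = A·r₁^n + B·r₂^n.
From the initial conditions, A + B = -3 and r₁A + r₂B = 1.
Since r₁ - r₂ = √28: A = (1 - (-3)r₂)/√28 = - \frac{3}{2} - \frac{\sqrt{7}}{7}, and B = -3 - A = - \frac{3}{2} + \frac{\sqrt{7}}{7}.
So c(n) = \left(- \frac{3}{2} - \frac{\sqrt{7}}{7}\right)\left(-1 + \sqrt{7}\right)^n + \left(- \frac{3}{2} + \frac{\sqrt{7}}{7}\right)\left(- \sqrt{7} - 1\right)^n.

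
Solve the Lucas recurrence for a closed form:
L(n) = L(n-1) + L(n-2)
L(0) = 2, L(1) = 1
This is the Lucas sequence.
Characteristic equation: x² - x - 1 = 0; roots r₁ = \frac{1}{2} + \frac{\sqrt{5}}{2}, r₂ = \frac{1}{2} - \frac{\sqrt{5}}{2}.
General: L(n) = A·r₁^n + B·r₂^n. Solving with L(0)=2, L(1)=1 gives A = 1, B = 1.
So L(n) = 2^{- n} \left(\left(1 - \sqrt{5}\right)^{n} + \left(1 + \sqrt{5}\right)^{n}\right).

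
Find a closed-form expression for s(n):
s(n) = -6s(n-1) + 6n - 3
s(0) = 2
First-order linear with linear forcing.
Homogeneous solution: s_h(n) = A·(-6)^n.
Try particular s_p(n) = pn + q. Substituting:
  pn + q = -6(p(n-1) + q) + 6n - 3.
Matching the n-coefficient: p = -6p + 6 ⇒ p = \frac{6}{7}.
Matching constants: q = 6p - 6q - 3 ⇒ q = \frac{15}{49}.
General: s(n) = A·(-6)^n + \frac{6 n}{7} + \frac{15}{49}.
Apply s(0) = 2: A + \frac{15}{49} = 2 ⇒ A = \frac{83}{49}.
So s(n) = \frac{83 \left(-6\right)^{n}}{49} + \frac{6 n}{7} + \frac{15}{49}.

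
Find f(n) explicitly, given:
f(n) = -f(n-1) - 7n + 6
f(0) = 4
First-order linear with linear forcing.
Homogeneous solution: f_h(n) = A·(-1)^n.
Try particular f_p(n) = pn + q. Substituting:
  pn + q = -(p(n-1) + q) - 7n + 6.
Matching the n-coefficient: p = -p - 7 ⇒ p = - \frac{7}{2}.
Matching constants: q = p - q + 6 ⇒ q = \frac{5}{4}.
General: f(n) = A·(-1)^n - \frac{7 n}{2} + \frac{5}{4}.
Apply f(0) = 4: A + \frac{5}{4} = 4 ⇒ A = \frac{11}{4}.
So f(n) = \frac{11 \left(-1\right)^{n}}{4} - \frac{7 n}{2} + \frac{5}{4}.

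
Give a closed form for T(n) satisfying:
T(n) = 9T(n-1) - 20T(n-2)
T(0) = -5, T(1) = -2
Characteristic equation: x² - 9x + 20 = 0, which factors as (x - (5))(x - (4)) = 0.
Roots r₁ = 5, r₂ = 4 (distinct).
General solution: T(n) = A·(5)^n + B·(4)^n.
From T(0) = -5: A + B = -5.
From T(1) = -2: 5A + 4B = -2.
Solving: A = 18, B = -23.
So T(n) = - 23 \cdot 4^{n} + 18 \cdot 5^{n}.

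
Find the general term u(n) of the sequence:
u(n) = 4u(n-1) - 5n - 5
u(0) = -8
First-order linear with linear forcing.
Homogeneous solution: u_h(n) = A·(4)^n.
Try particular u_p(n) = pn + q. Substituting:
  pn + q = 4(p(n-1) + q) - 5n - 5.
Matching the n-coefficient: p = 4p - 5 ⇒ p = \frac{5}{3}.
Matching constants: q = -4p + 4q - 5 ⇒ q = \frac{35}{9}.
General: u(n) = A·(4)^n + \frac{5 n}{3} + \frac{35}{9}.
Apply u(0) = -8: A + \frac{35}{9} = -8 ⇒ A = - \frac{107}{9}.
So u(n) = - \frac{107 \cdot 4^{n}}{9} + \frac{5 n}{3} + \frac{35}{9}.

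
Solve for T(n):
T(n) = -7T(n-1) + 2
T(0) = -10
First-order linear non-homogeneous.
Homogeneous solution: T_h(n) = A·(-7)^n.
Try constant particular solution T_p = K: K = -7K + 2 ⇒ K = \frac{1}{4}.
General: T(n) = A·(-7)^n + \frac{1}{4}.
Apply T(0) = -10: A + \frac{1}{4} = -10 ⇒ A = - \frac{41}{4}.
So T(n) = \frac{1}{4} - \frac{41 \left(-7\right)^{n}}{4}.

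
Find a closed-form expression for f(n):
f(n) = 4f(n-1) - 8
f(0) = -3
First-order linear non-homogeneous.
Homogeneous solution: f_h(n) = A·(4)^n.
Try constant particular solution f_p = K: K = 4K - 8 ⇒ K = \frac{8}{3}.
General: f(n) = A·(4)^n + \frac{8}{3}.
Apply f(0) = -3: A + \frac{8}{3} = -3 ⇒ A = - \frac{17}{3}.
So f(n) = \frac{8}{3} - \frac{17 \cdot 4^{n}}{3}.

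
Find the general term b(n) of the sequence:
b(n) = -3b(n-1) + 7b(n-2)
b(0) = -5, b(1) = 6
Characteristic equation: x² + 3x - 7 = 0.
Discriminant Δ = (-3)² + 4·(7) = 37.
Roots r₁,₂ = (-3 ± √37)/2, so r₁ = - \frac{3}{2} + \frac{\sqrt{37}}{2}, r₂ = - \frac{\sqrt{37}}{2} - \frac{3}{2}.
General solution: b(n) = A·r₁^n + B·r₂^n.
From the initial conditions, A + B = -5 and r₁A + r₂B = 6.
Since r₁ - r₂ = √37: A = (6 - (-5)r₂)/√37 = - \frac{5}{2} - \frac{3 \sqrt{37}}{74}, and B = -5 - A = - \frac{5}{2} + \frac{3 \sqrt{37}}{74}.
So b(n) = \left(- \frac{5}{2} - \frac{3 \sqrt{37}}{74}\right)\left(- \frac{3}{2} + \frac{\sqrt{37}}{2}\right)^n + \left(- \frac{5}{2} + \frac{3 \sqrt{37}}{74}\right)\left(- \frac{\sqrt{37}}{2} - \frac{3}{2}\right)^n.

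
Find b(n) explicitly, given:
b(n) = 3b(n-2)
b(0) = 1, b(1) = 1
Characteristic equation: x² - 3 = 0.
Discriminant Δ = (0)² + 4·(3) = 12.
Roots r₁,₂ = (0 ± √12)/2, so r₁ = \sqrt{3}, r₂ = - \sqrt{3}.
General solution: b(n) = A·r₁^n + B·r₂^n.
From the initial conditions, A + B = 1 and r₁A + r₂B = 1.
Since r₁ - r₂ = √12: A = (1 - (1)r₂)/√12 = \frac{\sqrt{3}}{6} + \frac{1}{2}, and B = 1 - A = \frac{1}{2} - \frac{\sqrt{3}}{6}.
So b(n) = \left(\frac{\sqrt{3}}{6} + \frac{1}{2}\right)\left(\sqrt{3}\right)^n + \left(\frac{1}{2} - \frac{\sqrt{3}}{6}\right)\left(- \sqrt{3}\right)^n.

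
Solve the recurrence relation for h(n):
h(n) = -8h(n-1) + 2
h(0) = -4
First-order linear non-homogeneous.
Homogeneous solution: h_h(n) = A·(-8)^n.
Try constant particular solution h_p = K: K = -8K + 2 ⇒ K = \frac{2}{9}.
General: h(n) = A·(-8)^n + \frac{2}{9}.
Apply h(0) = -4: A + \frac{2}{9} = -4 ⇒ A = - \frac{38}{9}.
So h(n) = \frac{2}{9} - \frac{38 \left(-8\right)^{n}}{9}.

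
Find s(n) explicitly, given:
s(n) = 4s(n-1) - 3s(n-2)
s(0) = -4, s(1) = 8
Characteristic equation: x² - 4x + 3 = 0, which factors as (x - (1))(x - (3)) = 0.
Roots r₁ = 1, r₂ = 3 (distinct).
General solution: s(n) = A·(1)^n + B·(3)^n.
From s(0) = -4: A + B = -4.
From s(1) = 8: A + 3B = 8.
Solving: A = -10, B = 6.
So s(n) = 6 \cdot 3^{n} - 10.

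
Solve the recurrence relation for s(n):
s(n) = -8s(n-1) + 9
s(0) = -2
First-order linear non-homogeneous.
Homogeneous solution: s_h(n) = A·(-8)^n.
Try constant particular solution s_p = K: K = -8K + 9 ⇒ K = 1.
General: s(n) = A·(-8)^n + 1.
Apply s(0) = -2: A + 1 = -2 ⇒ A = -3.
So s(n) = 1 - 3 \left(-8\right)^{n}.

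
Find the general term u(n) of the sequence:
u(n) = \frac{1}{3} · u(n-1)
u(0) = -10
Pure geometric recurrence with ratio \frac{1}{3}.
By induction u(n) = u(0) · (\frac{1}{3})^n = - 10 \cdot 3^{- n}.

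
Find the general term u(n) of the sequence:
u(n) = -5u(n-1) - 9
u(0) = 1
First-order linear non-homogeneous.
Homogeneous solution: u_h(n) = A·(-5)^n.
Try constant particular solution u_p = K: K = -5K - 9 ⇒ K = - \frac{3}{2}.
General: u(n) = A·(-5)^n - \frac{3}{2}.
Apply u(0) = 1: A - \frac{3}{2} = 1 ⇒ A = \frac{5}{2}.
So u(n) = \frac{5 \left(-5\right)^{n}}{2} - \frac{3}{2}.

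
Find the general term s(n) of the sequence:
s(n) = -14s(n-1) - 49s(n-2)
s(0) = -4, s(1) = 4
Characteristic equation: x² + 14x + 49 = 0, which is (x - (-7))².
Repeated root r = -7.
General solution: s(n) = (A + Bn)·(-7)^n.
From s(0) = -4: A = -4.
From s(1) = 4: (A + B)·(-7) = 4 ⇒ B = \frac{24}{7}.
So s(n) = \left(\frac{24 n}{7} - 4\right) \cdot (-7)^n.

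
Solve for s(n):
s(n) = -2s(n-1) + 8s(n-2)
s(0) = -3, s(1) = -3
Characteristic equation: x² + 2x - 8 = 0, which factors as (x - (2))(x - (-4)) = 0.
Roots r₁ = 2, r₂ = -4 (distinct).
General solution: s(n) = A·(2)^n + B·(-4)^n.
From s(0) = -3: A + B = -3.
From s(1) = -3: 2A - 4B = -3.
Solving: A = - \frac{5}{2}, B = - \frac{1}{2}.
So s(n) = - \frac{\left(-4\right)^{n}}{2} - \frac{5 \cdot 2^{n}}{2}.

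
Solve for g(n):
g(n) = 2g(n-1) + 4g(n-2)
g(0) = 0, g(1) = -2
Characteristic equation: x² - 2x - 4 = 0.
Discriminant Δ = (2)² + 4·(4) = 20.
Roots r₁,₂ = (2 ± √20)/2, so r₁ = 1 + \sqrt{5}, r₂ = 1 - \sqrt{5}.
General solution: g(n) = A·r₁^n + B·r₂^n.
From the initial conditions, A + B = 0 and r₁A + r₂B = -2.
Since r₁ - r₂ = √20: A = (-2 - (0)r₂)/√20 = - \frac{\sqrt{5}}{5}, and B = 0 - A = \frac{\sqrt{5}}{5}.
So g(n) = \left(- \frac{\sqrt{5}}{5}\right)\left(1 + \sqrt{5}\right)^n + \left(\frac{\sqrt{5}}{5}\right)\left(1 - \sqrt{5}\right)^n.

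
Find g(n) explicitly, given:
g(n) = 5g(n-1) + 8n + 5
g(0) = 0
First-order linear with linear forcing.
Homogeneous solution: g_h(n) = A·(5)^n.
Try particular g_p(n) = pn + q. Substituting:
  pn + q = 5(p(n-1) + q) + 8n + 5.
Matching the n-coefficient: p = 5p + 8 ⇒ p = -2.
Matching constants: q = -5p + 5q + 5 ⇒ q = - \frac{15}{4}.
General: g(n) = A·(5)^n - 2 n - \frac{15}{4}.
Apply g(0) = 0: A - \frac{15}{4} = 0 ⇒ A = \frac{15}{4}.
So g(n) = \frac{15 \cdot 5^{n}}{4} - 2 n - \frac{15}{4}.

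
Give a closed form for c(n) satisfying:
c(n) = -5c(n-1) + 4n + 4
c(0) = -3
First-order linear with linear forcing.
Homogeneous solution: c_h(n) = A·(-5)^n.
Try particular c_p(n) = pn + q. Substituting:
  pn + q = -5(p(n-1) + q) + 4n + 4.
Matching the n-coefficient: p = -5p + 4 ⇒ p = \frac{2}{3}.
Matching constants: q = 5p - 5q + 4 ⇒ q = \frac{11}{9}.
General: c(n) = A·(-5)^n + \frac{2 n}{3} + \frac{11}{9}.
Apply c(0) = -3: A + \frac{11}{9} = -3 ⇒ A = - \frac{38}{9}.
So c(n) = - \frac{38 \left(-5\right)^{n}}{9} + \frac{2 n}{3} + \frac{11}{9}.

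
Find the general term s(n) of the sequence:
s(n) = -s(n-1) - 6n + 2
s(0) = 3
First-order linear with linear forcing.
Homogeneous solution: s_h(n) = A·(-1)^n.
Try particular s_p(n) = pn + q. Substituting:
  pn + q = -(p(n-1) + q) - 6n + 2.
Matching the n-coefficient: p = -p - 6 ⇒ p = -3.
Matching constants: q = p - q + 2 ⇒ q = - \frac{1}{2}.
General: s(n) = A·(-1)^n - 3 n - \frac{1}{2}.
Apply s(0) = 3: A - \frac{1}{2} = 3 ⇒ A = \frac{7}{2}.
So s(n) = \frac{7 \left(-1\right)^{n}}{2} - 3 n - \frac{1}{2}.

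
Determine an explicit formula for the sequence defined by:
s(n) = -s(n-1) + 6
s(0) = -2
First-order linear non-homogeneous.
Homogeneous solution: s_h(n) = A·(-1)^n.
Try constant particular solution s_p = K: K = -K + 6 ⇒ K = 3.
General: s(n) = A·(-1)^n + 3.
Apply s(0) = -2: A + 3 = -2 ⇒ A = -5.
So s(n) = 3 - 5 \left(-1\right)^{n}.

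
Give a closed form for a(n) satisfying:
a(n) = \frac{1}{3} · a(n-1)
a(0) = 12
Pure geometric recurrence with ratio \frac{1}{3}.
By induction a(n) = a(0) · (\frac{1}{3})^n = 12 \cdot 3^{- n}.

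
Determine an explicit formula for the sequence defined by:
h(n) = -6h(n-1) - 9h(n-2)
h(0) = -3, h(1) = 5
Characteristic equation: x² + 6x + 9 = 0, which is (x - (-3))².
Repeated root r = -3.
General solution: h(n) = (A + Bn)·(-3)^n.
From h(0) = -3: A = -3.
From h(1) = 5: (A + B)·(-3) = 5 ⇒ B = \frac{4}{3}.
So h(n) = \left(\frac{4 n}{3} - 3\right) \cdot (-3)^n.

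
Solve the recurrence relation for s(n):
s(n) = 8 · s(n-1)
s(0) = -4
Pure geometric recurrence with ratio 8.
By induction s(n) = s(0) · (8)^n = - 4 \cdot 8^{n}.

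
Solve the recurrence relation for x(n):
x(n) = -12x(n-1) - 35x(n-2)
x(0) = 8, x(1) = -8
Characteristic equation: x² + 12x + 35 = 0, which factors as (x - (-7))(x - (-5)) = 0.
Roots r₁ = -7, r₂ = -5 (distinct).
General solution: x(n) = A·(-7)^n + B·(-5)^n.
From x(0) = 8: A + B = 8.
From x(1) = -8: -7A - 5B = -8.
Solving: A = -16, B = 24.
So x(n) = 24 \left(-5\right)^{n} - 16 \left(-7\right)^{n}.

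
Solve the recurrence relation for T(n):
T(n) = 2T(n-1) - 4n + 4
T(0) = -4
First-order linear with linear forcing.
Homogeneous solution: T_h(n) = A·(2)^n.
Try particular T_p(n) = pn + q. Substituting:
  pn + q = 2(p(n-1) + q) - 4n + 4.
Matching the n-coefficient: p = 2p - 4 ⇒ p = 4.
Matching constants: q = -2p + 2q + 4 ⇒ q = 4.
General: T(n) = A·(2)^n + 4 n + 4.
Apply T(0) = -4: A + 4 = -4 ⇒ A = -8.
So T(n) = - 8 \cdot 2^{n} + 4 n + 4.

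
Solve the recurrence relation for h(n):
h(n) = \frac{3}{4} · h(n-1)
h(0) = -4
Pure geometric recurrence with ratio \frac{3}{4}.
By induction h(n) = h(0) · (\frac{3}{4})^n = - 4 \left(\frac{3}{4}\right)^{n}.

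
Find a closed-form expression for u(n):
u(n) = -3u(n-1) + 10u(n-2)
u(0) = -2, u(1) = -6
Characteristic equation: x² + 3x - 10 = 0, which factors as (x - (-5))(x - (2)) = 0.
Roots r₁ = -5, r₂ = 2 (distinct).
General solution: u(n) = A·(-5)^n + B·(2)^n.
From u(0) = -2: A + B = -2.
From u(1) = -6: -5A + 2B = -6.
Solving: A = \frac{2}{7}, B = - \frac{16}{7}.
So u(n) = \frac{2 \left(-5\right)^{n}}{7} - \frac{16 \cdot 2^{n}}{7}.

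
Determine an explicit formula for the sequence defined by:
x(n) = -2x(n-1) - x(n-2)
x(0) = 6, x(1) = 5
Characteristic equation: x² + 2x + 1 = 0, which is (x - (-1))².
Repeated root r = -1.
General solution: x(n) = (A + Bn)·(-1)^n.
From x(0) = 6: A = 6.
From x(1) = 5: (A + B)·(-1) = 5 ⇒ B = -11.
So x(n) = \left(6 - 11 n\right) \cdot (-1)^n.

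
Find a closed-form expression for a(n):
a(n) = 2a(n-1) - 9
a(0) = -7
First-order linear non-homogeneous.
Homogeneous solution: a_h(n) = A·(2)^n.
Try constant particular solution a_p = K: K = 2K - 9 ⇒ K = 9.
General: a(n) = A·(2)^n + 9.
Apply a(0) = -7: A + 9 = -7 ⇒ A = -16.
So a(n) = 9 - 16 \cdot 2^{n}.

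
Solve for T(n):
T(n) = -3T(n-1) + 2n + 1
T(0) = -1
First-order linear with linear forcing.
Homogeneous solution: T_h(n) = A·(-3)^n.
Try particular T_p(n) = pn + q. Substituting:
  pn + q = -3(p(n-1) + q) + 2n + 1.
Matching the n-coefficient: p = -3p + 2 ⇒ p = \frac{1}{2}.
Matching constants: q = 3p - 3q + 1 ⇒ q = \frac{5}{8}.
General: T(n) = A·(-3)^n + \frac{n}{2} + \frac{5}{8}.
Apply T(0) = -1: A + \frac{5}{8} = -1 ⇒ A = - \frac{13}{8}.
So T(n) = - \frac{13 \left(-3\right)^{n}}{8} + \frac{n}{2} + \frac{5}{8}.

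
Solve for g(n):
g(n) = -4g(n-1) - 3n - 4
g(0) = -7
First-order linear with linear forcing.
Homogeneous solution: g_h(n) = A·(-4)^n.
Try particular g_p(n) = pn + q. Substituting:
  pn + q = -4(p(n-1) + q) - 3n - 4.
Matching the n-coefficient: p = -4p - 3 ⇒ p = - \frac{3}{5}.
Matching constants: q = 4p - 4q - 4 ⇒ q = - \frac{32}{25}.
General: g(n) = A·(-4)^n - \frac{3 n}{5} - \frac{32}{25}.
Apply g(0) = -7: A - \frac{32}{25} = -7 ⇒ A = - \frac{143}{25}.
So g(n) = - \frac{143 \left(-4\right)^{n}}{25} - \frac{3 n}{5} - \frac{32}{25}.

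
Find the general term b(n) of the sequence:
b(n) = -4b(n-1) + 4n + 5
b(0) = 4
First-order linear with linear forcing.
Homogeneous solution: b_h(n) = A·(-4)^n.
Try particular b_p(n) = pn + q. Substituting:
  pn + q = -4(p(n-1) + q) + 4n + 5.
Matching the n-coefficient: p = -4p + 4 ⇒ p = \frac{4}{5}.
Matching constants: q = 4p - 4q + 5 ⇒ q = \frac{41}{25}.
General: b(n) = A·(-4)^n + \frac{4 n}{5} + \frac{41}{25}.
Apply b(0) = 4: A + \frac{41}{25} = 4 ⇒ A = \frac{59}{25}.
So b(n) = \frac{59 \left(-4\right)^{n}}{25} + \frac{4 n}{5} + \frac{41}{25}.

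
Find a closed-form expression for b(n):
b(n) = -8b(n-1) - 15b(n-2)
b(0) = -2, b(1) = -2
Characteristic equation: x² + 8x + 15 = 0, which factors as (x - (-3))(x - (-5)) = 0.
Roots r₁ = -3, r₂ = -5 (distinct).
General solution: b(n) = A·(-3)^n + B·(-5)^n.
From b(0) = -2: A + B = -2.
From b(1) = -2: -3A - 5B = -2.
Solving: A = -6, B = 4.
So b(n) = - 6 \left(-3\right)^{n} + 4 \left(-5\right)^{n}.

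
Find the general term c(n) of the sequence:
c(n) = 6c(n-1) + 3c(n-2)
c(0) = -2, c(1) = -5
Characteristic equation: x² - 6x - 3 = 0.
Discriminant Δ = (6)² + 4·(3) = 48.
Roots r₁,₂ = (6 ± √48)/2, so r₁ = 3 + 2 \sqrt{3}, r₂ = 3 - 2 \sqrt{3}.
General solution: c(n) = A·r₁^n + B·r₂^n.
From the initial conditions, A + B = -2 and r₁A + r₂B = -5.
Since r₁ - r₂ = √48: A = (-5 - (-2)r₂)/√48 = -1 + \frac{\sqrt{3}}{12}, and B = -2 - A = -1 - \frac{\sqrt{3}}{12}.
So c(n) = \left(-1 + \frac{\sqrt{3}}{12}\right)\left(3 + 2 \sqrt{3}\right)^n + \left(-1 - \frac{\sqrt{3}}{12}\right)\left(3 - 2 \sqrt{3}\right)^n.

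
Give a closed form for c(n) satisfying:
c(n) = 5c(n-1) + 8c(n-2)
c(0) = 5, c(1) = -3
Characteristic equation: x² - 5x - 8 = 0.
Discriminant Δ = (5)² + 4·(8) = 57.
Roots r₁,₂ = (5 ± √57)/2, so r₁ = \frac{5}{2} + \frac{\sqrt{57}}{2}, r₂ = \frac{5}{2} - \frac{\sqrt{57}}{2}.
General solution: c(n) = A·r₁^n + B·r₂^n.
From the initial conditions, A + B = 5 and r₁A + r₂B = -3.
Since r₁ - r₂ = √57: A = (-3 - (5)r₂)/√57 = \frac{5}{2} - \frac{31 \sqrt{57}}{114}, and B = 5 - A = \frac{31 \sqrt{57}}{114} + \frac{5}{2}.
So c(n) = \left(\frac{5}{2} - \frac{31 \sqrt{57}}{114}\right)\left(\frac{5}{2} + \frac{\sqrt{57}}{2}\right)^n + \left(\frac{31 \sqrt{57}}{114} + \frac{5}{2}\right)\left(\frac{5}{2} - \frac{\sqrt{57}}{2}\right)^n.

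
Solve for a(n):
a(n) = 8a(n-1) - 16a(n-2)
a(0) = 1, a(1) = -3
Characteristic equation: x² - 8x + 16 = 0, which is (x - (4))².
Repeated root r = 4.
General solution: a(n) = (A + Bn)·(4)^n.
From a(0) = 1: A = 1.
From a(1) = -3: (A + B)·(4) = -3 ⇒ B = - \frac{7}{4}.
So a(n) = \left(1 - \frac{7 n}{4}\right) \cdot (4)^n.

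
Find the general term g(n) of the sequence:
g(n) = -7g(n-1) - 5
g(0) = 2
First-order linear non-homogeneous.
Homogeneous solution: g_h(n) = A·(-7)^n.
Try constant particular solution g_p = K: K = -7K - 5 ⇒ K = - \frac{5}{8}.
General: g(n) = A·(-7)^n - \frac{5}{8}.
Apply g(0) = 2: A - \frac{5}{8} = 2 ⇒ A = \frac{21}{8}.
So g(n) = \frac{21 \left(-7\right)^{n}}{8} - \frac{5}{8}.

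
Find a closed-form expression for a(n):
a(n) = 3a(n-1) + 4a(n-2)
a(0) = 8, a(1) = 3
Characteristic equation: x² - 3x - 4 = 0, which factors as (x - (-1))(x - (4)) = 0.
Roots r₁ = -1, r₂ = 4 (distinct).
General solution: a(n) = A·(-1)^n + B·(4)^n.
From a(0) = 8: A + B = 8.
From a(1) = 3: -A + 4B = 3.
Solving: A = \frac{29}{5}, B = \frac{11}{5}.
So a(n) = \frac{29 \left(-1\right)^{n}}{5} + \frac{11 \cdot 4^{n}}{5}.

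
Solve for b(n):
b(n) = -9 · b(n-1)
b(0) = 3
Pure geometric recurrence with ratio -9.
By induction b(n) = b(0) · (-9)^n = 3 \left(-9\right)^{n}.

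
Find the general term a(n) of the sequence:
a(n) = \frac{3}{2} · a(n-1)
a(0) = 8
Pure geometric recurrence with ratio \frac{3}{2}.
By induction a(n) = a(0) · (\frac{3}{2})^n = 8 \left(\frac{3}{2}\right)^{n}.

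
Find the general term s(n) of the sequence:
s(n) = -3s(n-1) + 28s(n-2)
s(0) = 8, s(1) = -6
Characteristic equation: x² + 3x - 28 = 0, which factors as (x - (4))(x - (-7)) = 0.
Roots r₁ = 4, r₂ = -7 (distinct).
General solution: s(n) = A·(4)^n + B·(-7)^n.
From s(0) = 8: A + B = 8.
From s(1) = -6: 4A - 7B = -6.
Solving: A = \frac{50}{11}, B = \frac{38}{11}.
So s(n) = \frac{38 \left(-7\right)^{n}}{11} + \frac{50 \cdot 4^{n}}{11}.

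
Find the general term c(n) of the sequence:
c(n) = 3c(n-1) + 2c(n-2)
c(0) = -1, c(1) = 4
Characteristic equation: x² - 3x - 2 = 0.
Discriminant Δ = (3)² + 4·(2) = 17.
Roots r₁,₂ = (3 ± √17)/2, so r₁ = \frac{3}{2} + \frac{\sqrt{17}}{2}, r₂ = \frac{3}{2} - \frac{\sqrt{17}}{2}.
General solution: c(n) = A·r₁^n + B·r₂^n.
From the initial conditions, A + B = -1 and r₁A + r₂B = 4.
Since r₁ - r₂ = √17: A = (4 - (-1)r₂)/√17 = - \frac{1}{2} + \frac{11 \sqrt{17}}{34}, and B = -1 - A = - \frac{11 \sqrt{17}}{34} - \frac{1}{2}.
So c(n) = \left(- \frac{1}{2} + \frac{11 \sqrt{17}}{34}\right)\left(\frac{3}{2} + \frac{\sqrt{17}}{2}\right)^n + \left(- \frac{11 \sqrt{17}}{34} - \frac{1}{2}\right)\left(\frac{3}{2} - \frac{\sqrt{17}}{2}\right)^n.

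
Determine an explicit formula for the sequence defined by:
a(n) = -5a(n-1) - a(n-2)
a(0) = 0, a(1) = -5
Characteristic equation: x² + 5x + 1 = 0.
Discriminant Δ = (-5)² + 4·(-1) = 21.
Roots r₁,₂ = (-5 ± √21)/2, so r₁ = - \frac{5}{2} + \frac{\sqrt{21}}{2}, r₂ = - \frac{5}{2} - \frac{\sqrt{21}}{2}.
General solution: a(n) = A·r₁^n + B·r₂^n.
From the initial conditions, A + B = 0 and r₁A + r₂B = -5.
Since r₁ - r₂ = √21: A = (-5 - (0)r₂)/√21 = - \frac{5 \sqrt{21}}{21}, and B = 0 - A = \frac{5 \sqrt{21}}{21}.
So a(n) = \left(- \frac{5 \sqrt{21}}{21}\right)\left(- \frac{5}{2} + \frac{\sqrt{21}}{2}\right)^n + \left(\frac{5 \sqrt{21}}{21}\right)\left(- \frac{5}{2} - \frac{\sqrt{21}}{2}\right)^n.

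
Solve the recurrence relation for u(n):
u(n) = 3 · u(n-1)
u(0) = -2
Pure geometric recurrence with ratio 3.
By induction u(n) = u(0) · (3)^n = - 2 \cdot 3^{n}.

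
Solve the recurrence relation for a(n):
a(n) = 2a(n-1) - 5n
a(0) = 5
First-order linear with linear forcing.
Homogeneous solution: a_h(n) = A·(2)^n.
Try particular a_p(n) = pn + q. Substituting:
  pn + q = 2(p(n-1) + q) - 5n.
Matching the n-coefficient: p = 2p - 5 ⇒ p = 5.
Matching constants: q = -2p + 2q ⇒ q = 10.
General: a(n) = A·(2)^n + 5 n + 10.
Apply a(0) = 5: A + 10 = 5 ⇒ A = -5.
So a(n) = - 5 \cdot 2^{n} + 5 n + 10.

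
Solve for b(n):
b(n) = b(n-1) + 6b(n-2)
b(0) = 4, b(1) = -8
Characteristic equation: x² - x - 6 = 0, which factors as (x - (-2))(x - (3)) = 0.
Roots r₁ = -2, r₂ = 3 (distinct).
General solution: b(n) = A·(-2)^n + B·(3)^n.
From b(0) = 4: A + B = 4.
From b(1) = -8: -2A + 3B = -8.
Solving: A = 4, B = 0.
So b(n) = 4 \left(-2\right)^{n}.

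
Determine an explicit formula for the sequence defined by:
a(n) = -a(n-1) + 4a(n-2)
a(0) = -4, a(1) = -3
Characteristic equation: x² + x - 4 = 0.
Discriminant Δ = (-1)² + 4·(4) = 17.
Roots r₁,₂ = (-1 ± √17)/2, so r₁ = - \frac{1}{2} + \frac{\sqrt{17}}{2}, r₂ = - \frac{\sqrt{17}}{2} - \frac{1}{2}.
General solution: a(n) = A·r₁^n + B·r₂^n.
From the initial conditions, A + B = -4 and r₁A + r₂B = -3.
Since r₁ - r₂ = √17: A = (-3 - (-4)r₂)/√17 = -2 - \frac{5 \sqrt{17}}{17}, and B = -4 - A = -2 + \frac{5 \sqrt{17}}{17}.
So a(n) = \left(-2 - \frac{5 \sqrt{17}}{17}\right)\left(- \frac{1}{2} + \frac{\sqrt{17}}{2}\right)^n + \left(-2 + \frac{5 \sqrt{17}}{17}\right)\left(- \frac{\sqrt{17}}{2} - \frac{1}{2}\right)^n.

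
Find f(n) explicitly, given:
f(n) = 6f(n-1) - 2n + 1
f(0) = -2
First-order linear with linear forcing.
Homogeneous solution: f_h(n) = A·(6)^n.
Try particular f_p(n) = pn + q. Substituting:
  pn + q = 6(p(n-1) + q) - 2n + 1.
Matching the n-coefficient: p = 6p - 2 ⇒ p = \frac{2}{5}.
Matching constants: q = -6p + 6q + 1 ⇒ q = \frac{7}{25}.
General: f(n) = A·(6)^n + \frac{2 n}{5} + \frac{7}{25}.
Apply f(0) = -2: A + \frac{7}{25} = -2 ⇒ A = - \frac{57}{25}.
So f(n) = - \frac{57 \cdot 6^{n}}{25} + \frac{2 n}{5} + \frac{7}{25}.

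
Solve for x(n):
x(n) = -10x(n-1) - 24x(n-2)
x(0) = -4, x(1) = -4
Characteristic equation: x² + 10x + 24 = 0, which factors as (x - (-4))(x - (-6)) = 0.
Roots r₁ = -4, r₂ = -6 (distinct).
General solution: x(n) = A·(-4)^n + B·(-6)^n.
From x(0) = -4: A + B = -4.
From x(1) = -4: -4A - 6B = -4.
Solving: A = -14, B = 10.
So x(n) = - 14 \left(-4\right)^{n} + 10 \left(-6\right)^{n}.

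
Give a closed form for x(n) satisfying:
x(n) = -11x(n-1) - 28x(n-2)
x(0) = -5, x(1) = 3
Characteristic equation: x² + 11x + 28 = 0, which factors as (x - (-7))(x - (-4)) = 0.
Roots r₁ = -7, r₂ = -4 (distinct).
General solution: x(n) = A·(-7)^n + B·(-4)^n.
From x(0) = -5: A + B = -5.
From x(1) = 3: -7A - 4B = 3.
Solving: A = \frac{17}{3}, B = - \frac{32}{3}.
So x(n) = - \frac{32 \left(-4\right)^{n}}{3} + \frac{17 \left(-7\right)^{n}}{3}.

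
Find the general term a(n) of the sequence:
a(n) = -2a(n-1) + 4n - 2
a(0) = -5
First-order linear with linear forcing.
Homogeneous solution: a_h(n) = A·(-2)^n.
Try particular a_p(n) = pn + q. Substituting:
  pn + q = -2(p(n-1) + q) + 4n - 2.
Matching the n-coefficient: p = -2p + 4 ⇒ p = \frac{4}{3}.
Matching constants: q = 2p - 2q - 2 ⇒ q = \frac{2}{9}.
General: a(n) = A·(-2)^n + \frac{4 n}{3} + \frac{2}{9}.
Apply a(0) = -5: A + \frac{2}{9} = -5 ⇒ A = - \frac{47}{9}.
So a(n) = - \frac{47 \left(-2\right)^{n}}{9} + \frac{4 n}{3} + \frac{2}{9}.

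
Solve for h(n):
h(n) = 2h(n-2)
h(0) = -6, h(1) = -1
Characteristic equation: x² - 2 = 0.
Discriminant Δ = (0)² + 4·(2) = 8.
Roots r₁,₂ = (0 ± √8)/2, so r₁ = \sqrt{2}, r₂ = - \sqrt{2}.
General solution: h(n) = A·r₁^n + B·r₂^n.
From the initial conditions, A + B = -6 and r₁A + r₂B = -1.
Since r₁ - r₂ = √8: A = (-1 - (-6)r₂)/√8 = -3 - \frac{\sqrt{2}}{4}, and B = -6 - A = -3 + \frac{\sqrt{2}}{4}.
So h(n) = \left(-3 - \frac{\sqrt{2}}{4}\right)\left(\sqrt{2}\right)^n + \left(-3 + \frac{\sqrt{2}}{4}\right)\left(- \sqrt{2}\right)^n.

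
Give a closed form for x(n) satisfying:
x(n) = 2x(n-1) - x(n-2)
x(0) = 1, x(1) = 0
Characteristic equation: x² - 2x + 1 = 0, which is (x - (1))².
Repeated root r = 1.
General solution: x(n) = (A + Bn)·(1)^n.
From x(0) = 1: A = 1.
From x(1) = 0: (A + B)·(1) = 0 ⇒ B = -1.
So x(n) = \left(1 - n\right) \cdot (1)^n.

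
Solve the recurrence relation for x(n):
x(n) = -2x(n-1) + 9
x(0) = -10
First-order linear non-homogeneous.
Homogeneous solution: x_h(n) = A·(-2)^n.
Try constant particular solution x_p = K: K = -2K + 9 ⇒ K = 3.
General: x(n) = A·(-2)^n + 3.
Apply x(0) = -10: A + 3 = -10 ⇒ A = -13.
So x(n) = 3 - 13 \left(-2\right)^{n}.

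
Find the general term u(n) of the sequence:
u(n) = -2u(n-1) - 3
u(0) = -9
First-order linear non-homogeneous.
Homogeneous solution: u_h(n) = A·(-2)^n.
Try constant particular solution u_p = K: K = -2K - 3 ⇒ K = -1.
General: u(n) = A·(-2)^n - 1.
Apply u(0) = -9: A - 1 = -9 ⇒ A = -8.
So u(n) = - 8 \left(-2\right)^{n} - 1.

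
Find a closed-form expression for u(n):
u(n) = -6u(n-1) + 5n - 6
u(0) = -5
First-order linear with linear forcing.
Homogeneous solution: u_h(n) = A·(-6)^n.
Try particular u_p(n) = pn + q. Substituting:
  pn + q = -6(p(n-1) + q) + 5n - 6.
Matching the n-coefficient: p = -6p + 5 ⇒ p = \frac{5}{7}.
Matching constants: q = 6p - 6q - 6 ⇒ q = - \frac{12}{49}.
General: u(n) = A·(-6)^n + \frac{5 n}{7} - \frac{12}{49}.
Apply u(0) = -5: A - \frac{12}{49} = -5 ⇒ A = - \frac{233}{49}.
So u(n) = - \frac{233 \left(-6\right)^{n}}{49} + \frac{5 n}{7} - \frac{12}{49}.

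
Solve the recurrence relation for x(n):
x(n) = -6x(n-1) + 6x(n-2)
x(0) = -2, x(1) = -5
Characteristic equation: x² + 6x - 6 = 0.
Discriminant Δ = (-6)² + 4·(6) = 60.
Roots r₁,₂ = (-6 ± √60)/2, so r₁ = -3 + \sqrt{15}, r₂ = - \sqrt{15} - 3.
General solution: x(n) = A·r₁^n + B·r₂^n.
From the initial conditions, A + B = -2 and r₁A + r₂B = -5.
Since r₁ - r₂ = √60: A = (-5 - (-2)r₂)/√60 = - \frac{11 \sqrt{15}}{30} - 1, and B = -2 - A = -1 + \frac{11 \sqrt{15}}{30}.
So x(n) = \left(- \frac{11 \sqrt{15}}{30} - 1\right)\left(-3 + \sqrt{15}\right)^n + \left(-1 + \frac{11 \sqrt{15}}{30}\right)\left(- \sqrt{15} - 3\right)^n.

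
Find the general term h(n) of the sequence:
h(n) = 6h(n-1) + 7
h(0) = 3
First-order linear non-homogeneous.
Homogeneous solution: h_h(n) = A·(6)^n.
Try constant particular solution h_p = K: K = 6K + 7 ⇒ K = - \frac{7}{5}.
General: h(n) = A·(6)^n - \frac{7}{5}.
Apply h(0) = 3: A - \frac{7}{5} = 3 ⇒ A = \frac{22}{5}.
So h(n) = \frac{22 \cdot 6^{n}}{5} - \frac{7}{5}.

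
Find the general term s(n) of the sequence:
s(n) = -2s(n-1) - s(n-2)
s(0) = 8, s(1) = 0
Characteristic equation: x² + 2x + 1 = 0, which is (x - (-1))².
Repeated root r = -1.
General solution: s(n) = (A + Bn)·(-1)^n.
From s(0) = 8: A = 8.
From s(1) = 0: (A + B)·(-1) = 0 ⇒ B = -8.
So s(n) = \left(8 - 8 n\right) \cdot (-1)^n.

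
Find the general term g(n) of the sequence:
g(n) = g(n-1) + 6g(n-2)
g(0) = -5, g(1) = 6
Characteristic equation: x² - x - 6 = 0, which factors as (x - (-2))(x - (3)) = 0.
Roots r₁ = -2, r₂ = 3 (distinct).
General solution: g(n) = A·(-2)^n + B·(3)^n.
From g(0) = -5: A + B = -5.
From g(1) = 6: -2A + 3B = 6.
Solving: A = - \frac{21}{5}, B = - \frac{4}{5}.
So g(n) = - \frac{21 \left(-2\right)^{n}}{5} - \frac{4 \cdot 3^{n}}{5}.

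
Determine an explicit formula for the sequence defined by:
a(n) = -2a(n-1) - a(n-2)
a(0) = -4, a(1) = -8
Characteristic equation: x² + 2x + 1 = 0, which is (x - (-1))².
Repeated root r = -1.
General solution: a(n) = (A + Bn)·(-1)^n.
From a(0) = -4: A = -4.
From a(1) = -8: (A + B)·(-1) = -8 ⇒ B = 12.
So a(n) = \left(12 n - 4\right) \cdot (-1)^n.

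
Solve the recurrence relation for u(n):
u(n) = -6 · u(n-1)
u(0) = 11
Pure geometric recurrence with ratio -6.
By induction u(n) = u(0) · (-6)^n = 11 \left(-6\right)^{n}.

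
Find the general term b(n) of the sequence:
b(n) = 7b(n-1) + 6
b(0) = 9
First-order linear non-homogeneous.
Homogeneous solution: b_h(n) = A·(7)^n.
Try constant particular solution b_p = K: K = 7K + 6 ⇒ K = -1.
General: b(n) = A·(7)^n - 1.
Apply b(0) = 9: A - 1 = 9 ⇒ A = 10.
So b(n) = 10 \cdot 7^{n} - 1.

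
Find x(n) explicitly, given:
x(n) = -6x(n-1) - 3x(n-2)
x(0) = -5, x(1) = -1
Characteristic equation: x² + 6x + 3 = 0.
Discriminant Δ = (-6)² + 4·(-3) = 24.
Roots r₁,₂ = (-6 ± √24)/2, so r₁ = -3 + \sqrt{6}, r₂ = -3 - \sqrt{6}.
General solution: x(n) = A·r₁^n + B·r₂^n.
From the initial conditions, A + B = -5 and r₁A + r₂B = -1.
Since r₁ - r₂ = √24: A = (-1 - (-5)r₂)/√24 = - \frac{4 \sqrt{6}}{3} - \frac{5}{2}, and B = -5 - A = - \frac{5}{2} + \frac{4 \sqrt{6}}{3}.
So x(n) = \left(- \frac{4 \sqrt{6}}{3} - \frac{5}{2}\right)\left(-3 + \sqrt{6}\right)^n + \left(- \frac{5}{2} + \frac{4 \sqrt{6}}{3}\right)\left(-3 - \sqrt{6}\right)^n.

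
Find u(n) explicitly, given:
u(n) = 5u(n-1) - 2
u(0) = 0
First-order linear non-homogeneous.
Homogeneous solution: u_h(n) = A·(5)^n.
Try constant particular solution u_p = K: K = 5K - 2 ⇒ K = \frac{1}{2}.
General: u(n) = A·(5)^n + \frac{1}{2}.
Apply u(0) = 0: A + \frac{1}{2} = 0 ⇒ A = - \frac{1}{2}.
So u(n) = \frac{1}{2} - \frac{5^{n}}{2}.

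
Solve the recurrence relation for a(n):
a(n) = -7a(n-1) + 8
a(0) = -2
First-order linear non-homogeneous.
Homogeneous solution: a_h(n) = A·(-7)^n.
Try constant particular solution a_p = K: K = -7K + 8 ⇒ K = 1.
General: a(n) = A·(-7)^n + 1.
Apply a(0) = -2: A + 1 = -2 ⇒ A = -3.
So a(n) = 1 - 3 \left(-7\right)^{n}.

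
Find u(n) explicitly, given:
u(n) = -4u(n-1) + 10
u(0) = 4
First-order linear non-homogeneous.
Homogeneous solution: u_h(n) = A·(-4)^n.
Try constant particular solution u_p = K: K = -4K + 10 ⇒ K = 2.
General: u(n) = A·(-4)^n + 2.
Apply u(0) = 4: A + 2 = 4 ⇒ A = 2.
So u(n) = 2 \left(-4\right)^{n} + 2.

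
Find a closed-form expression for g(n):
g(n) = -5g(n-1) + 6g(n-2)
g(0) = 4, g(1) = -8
Characteristic equation: x² + 5x - 6 = 0, which factors as (x - (1))(x - (-6)) = 0.
Roots r₁ = 1, r₂ = -6 (distinct).
General solution: g(n) = A·(1)^n + B·(-6)^n.
From g(0) = 4: A + B = 4.
From g(1) = -8: A - 6B = -8.
Solving: A = \frac{16}{7}, B = \frac{12}{7}.
So g(n) = \frac{12 \left(-6\right)^{n}}{7} + \frac{16}{7}.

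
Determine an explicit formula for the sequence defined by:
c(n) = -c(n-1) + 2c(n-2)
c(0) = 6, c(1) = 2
Characteristic equation: x² + x - 2 = 0, which factors as (x - (1))(x - (-2)) = 0.
Roots r₁ = 1, r₂ = -2 (distinct).
General solution: c(n) = A·(1)^n + B·(-2)^n.
From c(0) = 6: A + B = 6.
From c(1) = 2: A - 2B = 2.
Solving: A = \frac{14}{3}, B = \frac{4}{3}.
So c(n) = \frac{4 \left(-2\right)^{n}}{3} + \frac{14}{3}.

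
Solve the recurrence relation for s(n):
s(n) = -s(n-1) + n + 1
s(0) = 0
First-order linear with linear forcing.
Homogeneous solution: s_h(n) = A·(-1)^n.
Try particular s_p(n) = pn + q. Substituting:
  pn + q = -(p(n-1) + q) + n + 1.
Matching the n-coefficient: p = -p + 1 ⇒ p = \frac{1}{2}.
Matching constants: q = p - q + 1 ⇒ q = \frac{3}{4}.
General: s(n) = A·(-1)^n + \frac{n}{2} + \frac{3}{4}.
Apply s(0) = 0: A + \frac{3}{4} = 0 ⇒ A = - \frac{3}{4}.
So s(n) = - \frac{3 \left(-1\right)^{n}}{4} + \frac{n}{2} + \frac{3}{4}.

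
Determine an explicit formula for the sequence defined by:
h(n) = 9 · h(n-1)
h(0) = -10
Pure geometric recurrence with ratio 9.
By induction h(n) = h(0) · (9)^n = - 10 \cdot 9^{n}.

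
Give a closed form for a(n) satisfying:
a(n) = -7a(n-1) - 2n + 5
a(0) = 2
First-order linear with linear forcing.
Homogeneous solution: a_h(n) = A·(-7)^n.
Try particular a_p(n) = pn + q. Substituting:
  pn + q = -7(p(n-1) + q) - 2n + 5.
Matching the n-coefficient: p = -7p - 2 ⇒ p = - \frac{1}{4}.
Matching constants: q = 7p - 7q + 5 ⇒ q = \frac{13}{32}.
General: a(n) = A·(-7)^n - \frac{n}{4} + \frac{13}{32}.
Apply a(0) = 2: A + \frac{13}{32} = 2 ⇒ A = \frac{51}{32}.
So a(n) = \frac{51 \left(-7\right)^{n}}{32} - \frac{n}{4} + \frac{13}{32}.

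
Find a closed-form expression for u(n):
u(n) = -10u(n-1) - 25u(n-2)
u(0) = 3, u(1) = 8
Characteristic equation: x² + 10x + 25 = 0, which is (x - (-5))².
Repeated root r = -5.
General solution: u(n) = (A + Bn)·(-5)^n.
From u(0) = 3: A = 3.
From u(1) = 8: (A + B)·(-5) = 8 ⇒ B = - \frac{23}{5}.
So u(n) = \left(3 - \frac{23 n}{5}\right) \cdot (-5)^n.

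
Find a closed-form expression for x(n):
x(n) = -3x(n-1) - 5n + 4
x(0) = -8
First-order linear with linear forcing.
Homogeneous solution: x_h(n) = A·(-3)^n.
Try particular x_p(n) = pn + q. Substituting:
  pn + q = -3(p(n-1) + q) - 5n + 4.
Matching the n-coefficient: p = -3p - 5 ⇒ p = - \frac{5}{4}.
Matching constants: q = 3p - 3q + 4 ⇒ q = \frac{1}{16}.
General: x(n) = A·(-3)^n - \frac{5 n}{4} + \frac{1}{16}.
Apply x(0) = -8: A + \frac{1}{16} = -8 ⇒ A = - \frac{129}{16}.
So x(n) = - \frac{129 \left(-3\right)^{n}}{16} - \frac{5 n}{4} + \frac{1}{16}.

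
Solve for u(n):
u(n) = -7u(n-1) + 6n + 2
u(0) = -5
First-order linear with linear forcing.
Homogeneous solution: u_h(n) = A·(-7)^n.
Try particular u_p(n) = pn + q. Substituting:
  pn + q = -7(p(n-1) + q) + 6n + 2.
Matching the n-coefficient: p = -7p + 6 ⇒ p = \frac{3}{4}.
Matching constants: q = 7p - 7q + 2 ⇒ q = \frac{29}{32}.
General: u(n) = A·(-7)^n + \frac{3 n}{4} + \frac{29}{32}.
Apply u(0) = -5: A + \frac{29}{32} = -5 ⇒ A = - \frac{189}{32}.
So u(n) = - \frac{189 \left(-7\right)^{n}}{32} + \frac{3 n}{4} + \frac{29}{32}.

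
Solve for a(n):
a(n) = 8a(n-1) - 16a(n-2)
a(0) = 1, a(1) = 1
Characteristic equation: x² - 8x + 16 = 0, which is (x - (4))².
Repeated root r = 4.
General solution: a(n) = (A + Bn)·(4)^n.
From a(0) = 1: A = 1.
From a(1) = 1: (A + B)·(4) = 1 ⇒ B = - \frac{3}{4}.
So a(n) = \left(1 - \frac{3 n}{4}\right) \cdot (4)^n.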